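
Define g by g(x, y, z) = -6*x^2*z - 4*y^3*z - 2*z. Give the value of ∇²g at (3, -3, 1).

∂²g/∂x² = -12*z
∂²g/∂y² = -24*y*z
∂²g/∂z² = 0
∇²g = -24*y*z - 12*z
At (3, -3, 1): 60.

60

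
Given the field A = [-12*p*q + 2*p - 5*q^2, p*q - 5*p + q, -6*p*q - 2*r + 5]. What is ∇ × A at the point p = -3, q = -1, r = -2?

(18, -6, -52)

(∇×A)₁ = ∂A₃/∂q − ∂A₂/∂r = -6*p
(∇×A)₂ = ∂A₁/∂r − ∂A₃/∂p = 6*q
(∇×A)₃ = ∂A₂/∂p − ∂A₁/∂q = 12*p + 11*q - 5
∇×A = (-6*p, 6*q, 12*p + 11*q - 5)
At (-3, -1, -2): (18, -6, -52).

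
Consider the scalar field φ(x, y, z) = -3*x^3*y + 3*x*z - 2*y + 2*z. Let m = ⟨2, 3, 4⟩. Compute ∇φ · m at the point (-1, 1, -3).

-37

∂φ/∂x = -9*x^2*y + 3*z
∂φ/∂y = -3*x^3 - 2
∂φ/∂z = 3*x + 2
∇φ at (-1, 1, -3) = (-18, 1, -1)
∇φ · m = (-18)(2) + (1)(3) + (-1)(4) = -37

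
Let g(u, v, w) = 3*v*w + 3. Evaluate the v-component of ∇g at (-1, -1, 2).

(∇g)_2 = ∂g/∂v = 3*w
At (-1, -1, 2): 6.

6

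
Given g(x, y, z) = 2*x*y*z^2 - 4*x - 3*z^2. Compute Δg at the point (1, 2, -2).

2

∂²g/∂x² = 0
∂²g/∂y² = 0
∂²g/∂z² = 2*(2*x*y - 3)
∇²g = 4*x*y - 6
At (1, 2, -2): 2.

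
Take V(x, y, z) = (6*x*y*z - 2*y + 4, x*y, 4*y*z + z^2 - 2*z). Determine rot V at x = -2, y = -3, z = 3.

(12, 36, 35)

(∇×V)₁ = ∂V₃/∂y − ∂V₂/∂z = 4*z
(∇×V)₂ = ∂V₁/∂z − ∂V₃/∂x = 6*x*y
(∇×V)₃ = ∂V₂/∂x − ∂V₁/∂y = -6*x*z + y + 2
∇×V = (4*z, 6*x*y, -6*x*z + y + 2)
At (-2, -3, 3): (12, 36, 35).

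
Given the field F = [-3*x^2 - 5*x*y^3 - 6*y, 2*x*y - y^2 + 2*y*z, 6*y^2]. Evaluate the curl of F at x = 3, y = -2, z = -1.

(∇×F)₁ = ∂F₃/∂y − ∂F₂/∂z = 10*y
(∇×F)₂ = ∂F₁/∂z − ∂F₃/∂x = 0
(∇×F)₃ = ∂F₂/∂x − ∂F₁/∂y = 15*x*y^2 + 2*y + 6
∇×F = (10*y, 0, 15*x*y^2 + 2*y + 6)
At (3, -2, -1): (-20, 0, 182).

(-20, 0, 182)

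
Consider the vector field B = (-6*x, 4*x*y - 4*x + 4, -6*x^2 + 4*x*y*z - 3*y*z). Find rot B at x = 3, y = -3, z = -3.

(∇×B)₁ = ∂B₃/∂y − ∂B₂/∂z = 4*x*z - 3*z
(∇×B)₂ = ∂B₁/∂z − ∂B₃/∂x = 12*x - 4*y*z
(∇×B)₃ = ∂B₂/∂x − ∂B₁/∂y = 4*y - 4
∇×B = (4*x*z - 3*z, 12*x - 4*y*z, 4*y - 4)
At (3, -3, -3): (-27, 0, -16).

(-27, 0, -16)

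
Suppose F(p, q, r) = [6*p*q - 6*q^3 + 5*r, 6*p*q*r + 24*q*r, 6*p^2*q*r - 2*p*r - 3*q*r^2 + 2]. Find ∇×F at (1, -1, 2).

(30, 33, 0)

(∇×F)₁ = ∂F₃/∂q − ∂F₂/∂r = 6*p^2*r - 6*p*q - 24*q - 3*r^2
(∇×F)₂ = ∂F₁/∂r − ∂F₃/∂p = -12*p*q*r + 2*r + 5
(∇×F)₃ = ∂F₂/∂p − ∂F₁/∂q = -6*p + 18*q^2 + 6*q*r
∇×F = (6*p^2*r - 6*p*q - 24*q - 3*r^2, -12*p*q*r + 2*r + 5, -6*p + 18*q^2 + 6*q*r)
At (1, -1, 2): (30, 33, 0).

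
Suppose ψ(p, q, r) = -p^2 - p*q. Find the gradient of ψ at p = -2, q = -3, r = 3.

(7, 2, 0)

∂ψ/∂p = -2*p - q
∂ψ/∂q = -p
∂ψ/∂r = 0
∇ψ = (-2*p - q, -p, 0)
At (-2, -3, 3): (7, 2, 0).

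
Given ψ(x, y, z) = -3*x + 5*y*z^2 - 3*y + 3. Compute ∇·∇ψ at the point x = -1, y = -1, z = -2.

-10

∂²ψ/∂x² = 0
∂²ψ/∂y² = 0
∂²ψ/∂z² = 10*y
∇²ψ = 10*y
At (-1, -1, -2): -10.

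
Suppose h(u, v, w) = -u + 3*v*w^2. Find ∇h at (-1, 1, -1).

(-1, 3, -6)

∂h/∂u = -1
∂h/∂v = 3*w^2
∂h/∂w = 6*v*w
∇h = (-1, 3*w^2, 6*v*w)
At (-1, 1, -1): (-1, 3, -6).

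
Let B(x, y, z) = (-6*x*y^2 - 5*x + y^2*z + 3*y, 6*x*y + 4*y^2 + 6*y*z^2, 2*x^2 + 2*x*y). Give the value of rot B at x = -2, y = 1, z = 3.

(-40, 7, -27)

(∇×B)₁ = ∂B₃/∂y − ∂B₂/∂z = 2*x - 12*y*z
(∇×B)₂ = ∂B₁/∂z − ∂B₃/∂x = -4*x + y^2 - 2*y
(∇×B)₃ = ∂B₂/∂x − ∂B₁/∂y = 12*x*y - 2*y*z + 6*y - 3
∇×B = (2*x - 12*y*z, -4*x + y^2 - 2*y, 12*x*y - 2*y*z + 6*y - 3)
At (-2, 1, 3): (-40, 7, -27).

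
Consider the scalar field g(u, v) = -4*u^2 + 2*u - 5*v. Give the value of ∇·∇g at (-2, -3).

-8

∂²g/∂u² = -8
∂²g/∂v² = 0
∇²g = -8
At (-2, -3): -8.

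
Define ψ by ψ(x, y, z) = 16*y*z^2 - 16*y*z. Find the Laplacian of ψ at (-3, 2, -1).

64

∂²ψ/∂x² = 0
∂²ψ/∂y² = 0
∂²ψ/∂z² = 32*y
∇²ψ = 32*y
At (-3, 2, -1): 64.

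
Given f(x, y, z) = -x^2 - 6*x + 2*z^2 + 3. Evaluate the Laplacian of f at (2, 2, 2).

2

∂²f/∂x² = -2
∂²f/∂y² = 0
∂²f/∂z² = 4
∇²f = 2
At (2, 2, 2): 2.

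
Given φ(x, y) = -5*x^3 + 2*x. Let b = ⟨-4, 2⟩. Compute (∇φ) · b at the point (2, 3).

232

∂φ/∂x = -15*x^2 + 2
∂φ/∂y = 0
∇φ at (2, 3) = (-58, 0)
∇φ · b = (-58)(-4) + (0)(2) = 232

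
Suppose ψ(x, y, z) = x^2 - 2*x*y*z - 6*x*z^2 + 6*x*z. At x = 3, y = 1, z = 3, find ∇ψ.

∂ψ/∂x = 2*x - 2*y*z - 6*z^2 + 6*z
∂ψ/∂y = -2*x*z
∂ψ/∂z = -2*x*y - 12*x*z + 6*x
∇ψ = (2*x - 2*y*z - 6*z^2 + 6*z, -2*x*z, -2*x*y - 12*x*z + 6*x)
At (3, 1, 3): (-36, -18, -96).

(-36, -18, -96)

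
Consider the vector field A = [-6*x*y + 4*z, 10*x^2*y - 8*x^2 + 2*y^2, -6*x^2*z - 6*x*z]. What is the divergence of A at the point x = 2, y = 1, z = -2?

∂A₁/∂x = -6*y
∂A₂/∂y = 10*x^2 + 4*y
∂A₃/∂z = -6*x^2 - 6*x
∇·A = 4*x^2 - 6*x - 2*y
At (2, 1, -2): 2.

2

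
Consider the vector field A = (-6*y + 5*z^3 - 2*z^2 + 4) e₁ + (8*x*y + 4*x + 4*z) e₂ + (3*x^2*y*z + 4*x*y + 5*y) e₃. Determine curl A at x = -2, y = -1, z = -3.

(-43, 187, 2)

(∇×A)₁ = ∂A₃/∂y − ∂A₂/∂z = 3*x^2*z + 4*x + 1
(∇×A)₂ = ∂A₁/∂z − ∂A₃/∂x = -6*x*y*z - 4*y + 15*z^2 - 4*z
(∇×A)₃ = ∂A₂/∂x − ∂A₁/∂y = 8*y + 10
∇×A = (3*x^2*z + 4*x + 1, -6*x*y*z - 4*y + 15*z^2 - 4*z, 8*y + 10)
At (-2, -1, -3): (-43, 187, 2).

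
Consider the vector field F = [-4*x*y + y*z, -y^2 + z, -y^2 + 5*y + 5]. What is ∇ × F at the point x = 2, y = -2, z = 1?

(8, -2, 7)

(∇×F)₁ = ∂F₃/∂y − ∂F₂/∂z = -2*y + 4
(∇×F)₂ = ∂F₁/∂z − ∂F₃/∂x = y
(∇×F)₃ = ∂F₂/∂x − ∂F₁/∂y = 4*x - z
∇×F = (-2*y + 4, y, 4*x - z)
At (2, -2, 1): (8, -2, 7).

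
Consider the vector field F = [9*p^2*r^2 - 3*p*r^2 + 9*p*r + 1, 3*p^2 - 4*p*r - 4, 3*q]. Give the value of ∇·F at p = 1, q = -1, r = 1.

∂F₁/∂p = 18*p*r^2 - 3*r^2 + 9*r
∂F₂/∂q = 0
∂F₃/∂r = 0
∇·F = 18*p*r^2 - 3*r^2 + 9*r
At (1, -1, 1): 24.

24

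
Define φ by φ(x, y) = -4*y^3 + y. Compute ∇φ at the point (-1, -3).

∂φ/∂x = 0
∂φ/∂y = -12*y^2 + 1
∇φ = (0, -12*y^2 + 1)
At (-1, -3): (0, -107).

(0, -107)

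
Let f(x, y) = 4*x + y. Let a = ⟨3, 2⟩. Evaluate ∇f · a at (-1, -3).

14

∂f/∂x = 4
∂f/∂y = 1
∇f at (-1, -3) = (4, 1)
∇f · a = (4)(3) + (1)(2) = 14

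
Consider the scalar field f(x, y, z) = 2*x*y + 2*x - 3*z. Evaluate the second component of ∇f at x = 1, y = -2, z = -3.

2

(∇f)_2 = ∂f/∂y = 2*x
At (1, -2, -3): 2.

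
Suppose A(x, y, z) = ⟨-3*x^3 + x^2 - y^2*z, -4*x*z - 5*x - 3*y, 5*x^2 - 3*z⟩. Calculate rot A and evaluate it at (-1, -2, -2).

(∇×A)₁ = ∂A₃/∂y − ∂A₂/∂z = 4*x
(∇×A)₂ = ∂A₁/∂z − ∂A₃/∂x = -10*x - y^2
(∇×A)₃ = ∂A₂/∂x − ∂A₁/∂y = 2*y*z - 4*z - 5
∇×A = (4*x, -10*x - y^2, 2*y*z - 4*z - 5)
At (-1, -2, -2): (-4, 6, 11).

(-4, 6, 11)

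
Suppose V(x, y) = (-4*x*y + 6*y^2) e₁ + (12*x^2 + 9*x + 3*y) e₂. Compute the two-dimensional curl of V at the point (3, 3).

57

∂V₂/∂x = 24*x + 9
∂V₁/∂y = -4*x + 12*y
Scalar curl = 28*x - 12*y + 9
At (3, 3): 57.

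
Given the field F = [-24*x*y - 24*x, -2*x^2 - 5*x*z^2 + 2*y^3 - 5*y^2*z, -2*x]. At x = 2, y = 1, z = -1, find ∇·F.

-32

∂F₁/∂x = -24*y - 24
∂F₂/∂y = 6*y^2 - 10*y*z
∂F₃/∂z = 0
∇·F = 6*y^2 - 10*y*z - 24*y - 24
At (2, 1, -1): -32.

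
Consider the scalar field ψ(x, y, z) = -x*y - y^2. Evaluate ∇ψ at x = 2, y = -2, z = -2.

∂ψ/∂x = -y
∂ψ/∂y = -x - 2*y
∂ψ/∂z = 0
∇ψ = (-y, -x - 2*y, 0)
At (2, -2, -2): (2, 2, 0).

(2, 2, 0)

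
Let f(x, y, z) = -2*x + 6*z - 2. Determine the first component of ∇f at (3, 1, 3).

-2

(∇f)_1 = ∂f/∂x = -2
At (3, 1, 3): -2.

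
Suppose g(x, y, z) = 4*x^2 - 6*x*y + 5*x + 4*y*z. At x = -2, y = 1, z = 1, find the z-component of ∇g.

4

(∇g)_3 = ∂g/∂z = 4*y
At (-2, 1, 1): 4.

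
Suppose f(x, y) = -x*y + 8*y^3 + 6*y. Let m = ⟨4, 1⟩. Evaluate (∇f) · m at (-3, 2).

97

∂f/∂x = -y
∂f/∂y = -x + 24*y^2 + 6
∇f at (-3, 2) = (-2, 105)
∇f · m = (-2)(4) + (105)(1) = 97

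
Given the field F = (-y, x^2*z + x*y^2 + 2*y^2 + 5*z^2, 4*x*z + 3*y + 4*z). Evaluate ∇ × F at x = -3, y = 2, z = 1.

(∇×F)₁ = ∂F₃/∂y − ∂F₂/∂z = -x^2 - 10*z + 3
(∇×F)₂ = ∂F₁/∂z − ∂F₃/∂x = -4*z
(∇×F)₃ = ∂F₂/∂x − ∂F₁/∂y = 2*x*z + y^2 + 1
∇×F = (-x^2 - 10*z + 3, -4*z, 2*x*z + y^2 + 1)
At (-3, 2, 1): (-16, -4, -1).

(-16, -4, -1)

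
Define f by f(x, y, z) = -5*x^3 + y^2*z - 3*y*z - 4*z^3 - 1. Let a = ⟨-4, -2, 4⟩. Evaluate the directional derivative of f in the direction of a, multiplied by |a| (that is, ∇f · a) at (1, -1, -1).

∂f/∂x = -15*x^2
∂f/∂y = 2*y*z - 3*z
∂f/∂z = y^2 - 3*y - 12*z^2
∇f at (1, -1, -1) = (-15, 5, -8)
∇f · a = (-15)(-4) + (5)(-2) + (-8)(4) = 18

18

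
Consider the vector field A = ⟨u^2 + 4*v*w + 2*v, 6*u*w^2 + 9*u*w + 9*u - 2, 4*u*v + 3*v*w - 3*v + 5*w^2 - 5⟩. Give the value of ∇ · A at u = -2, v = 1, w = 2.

19

∂A₁/∂u = 2*u
∂A₂/∂v = 0
∂A₃/∂w = 3*v + 10*w
∇·A = 2*u + 3*v + 10*w
At (-2, 1, 2): 19.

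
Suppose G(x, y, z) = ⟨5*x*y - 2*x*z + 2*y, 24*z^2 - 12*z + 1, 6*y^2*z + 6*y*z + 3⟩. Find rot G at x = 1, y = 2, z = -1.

(∇×G)₁ = ∂G₃/∂y − ∂G₂/∂z = 12*y*z - 42*z + 12
(∇×G)₂ = ∂G₁/∂z − ∂G₃/∂x = -2*x
(∇×G)₃ = ∂G₂/∂x − ∂G₁/∂y = -5*x - 2
∇×G = (12*y*z - 42*z + 12, -2*x, -5*x - 2)
At (1, 2, -1): (30, -2, -7).

(30, -2, -7)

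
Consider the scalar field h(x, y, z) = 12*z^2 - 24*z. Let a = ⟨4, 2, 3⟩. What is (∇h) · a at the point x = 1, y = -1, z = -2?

∂h/∂x = 0
∂h/∂y = 0
∂h/∂z = 24*z - 24
∇h at (1, -1, -2) = (0, 0, -72)
∇h · a = (0)(4) + (0)(2) + (-72)(3) = -216

-216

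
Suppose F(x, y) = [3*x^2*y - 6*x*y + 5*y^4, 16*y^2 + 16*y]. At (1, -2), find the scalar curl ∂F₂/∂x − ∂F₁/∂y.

163

∂F₂/∂x = 0
∂F₁/∂y = 3*x^2 - 6*x + 20*y^3
Scalar curl = -3*x^2 + 6*x - 20*y^3
At (1, -2): 163.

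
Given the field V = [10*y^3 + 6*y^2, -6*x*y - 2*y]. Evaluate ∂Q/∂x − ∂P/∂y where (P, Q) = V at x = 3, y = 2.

-156

∂V₂/∂x = -6*y
∂V₁/∂y = 30*y^2 + 12*y
Scalar curl = -30*y^2 - 18*y
At (3, 2): -156.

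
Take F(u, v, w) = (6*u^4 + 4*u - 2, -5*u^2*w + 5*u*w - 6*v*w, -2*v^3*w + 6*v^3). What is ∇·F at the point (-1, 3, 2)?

-86

∂F₁/∂u = 24*u^3 + 4
∂F₂/∂v = -6*w
∂F₃/∂w = -2*v^3
∇·F = 24*u^3 - 2*v^3 - 6*w + 4
At (-1, 3, 2): -86.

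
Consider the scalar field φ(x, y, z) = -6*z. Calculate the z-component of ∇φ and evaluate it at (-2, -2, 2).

(∇φ)_3 = ∂φ/∂z = -6
At (-2, -2, 2): -6.

-6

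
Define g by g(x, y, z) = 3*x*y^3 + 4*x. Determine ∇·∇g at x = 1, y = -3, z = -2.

-54

∂²g/∂x² = 0
∂²g/∂y² = 18*x*y
∂²g/∂z² = 0
∇²g = 18*x*y
At (1, -3, -2): -54.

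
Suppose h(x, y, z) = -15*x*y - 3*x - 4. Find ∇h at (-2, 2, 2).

∂h/∂x = -15*y - 3
∂h/∂y = -15*x
∂h/∂z = 0
∇h = (-15*y - 3, -15*x, 0)
At (-2, 2, 2): (-33, 30, 0).

(-33, 30, 0)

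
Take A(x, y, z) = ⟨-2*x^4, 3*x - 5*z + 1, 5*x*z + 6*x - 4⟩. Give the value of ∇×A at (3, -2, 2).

(5, -16, 3)

(∇×A)₁ = ∂A₃/∂y − ∂A₂/∂z = 5
(∇×A)₂ = ∂A₁/∂z − ∂A₃/∂x = -5*z - 6
(∇×A)₃ = ∂A₂/∂x − ∂A₁/∂y = 3
∇×A = (5, -5*z - 6, 3)
At (3, -2, 2): (5, -16, 3).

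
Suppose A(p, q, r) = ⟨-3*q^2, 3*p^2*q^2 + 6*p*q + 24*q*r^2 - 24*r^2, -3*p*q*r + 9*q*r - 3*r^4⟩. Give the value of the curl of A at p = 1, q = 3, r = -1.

(∇×A)₁ = ∂A₃/∂q − ∂A₂/∂r = -3*p*r - 48*q*r + 57*r
(∇×A)₂ = ∂A₁/∂r − ∂A₃/∂p = 3*q*r
(∇×A)₃ = ∂A₂/∂p − ∂A₁/∂q = 6*p*q^2 + 12*q
∇×A = (-3*p*r - 48*q*r + 57*r, 3*q*r, 6*p*q^2 + 12*q)
At (1, 3, -1): (90, -9, 90).

(90, -9, 90)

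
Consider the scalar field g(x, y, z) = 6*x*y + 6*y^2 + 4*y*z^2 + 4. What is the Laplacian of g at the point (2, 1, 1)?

∂²g/∂x² = 0
∂²g/∂y² = 12
∂²g/∂z² = 8*y
∇²g = 8*y + 12
At (2, 1, 1): 20.

20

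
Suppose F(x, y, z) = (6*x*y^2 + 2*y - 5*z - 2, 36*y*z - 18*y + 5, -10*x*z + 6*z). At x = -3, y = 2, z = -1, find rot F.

(∇×F)₁ = ∂F₃/∂y − ∂F₂/∂z = -36*y
(∇×F)₂ = ∂F₁/∂z − ∂F₃/∂x = 10*z - 5
(∇×F)₃ = ∂F₂/∂x − ∂F₁/∂y = -12*x*y - 2
∇×F = (-36*y, 10*z - 5, -12*x*y - 2)
At (-3, 2, -1): (-72, -15, 70).

(-72, -15, 70)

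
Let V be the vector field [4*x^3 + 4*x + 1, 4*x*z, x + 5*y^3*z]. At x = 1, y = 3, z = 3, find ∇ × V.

(∇×V)₁ = ∂V₃/∂y − ∂V₂/∂z = -4*x + 15*y^2*z
(∇×V)₂ = ∂V₁/∂z − ∂V₃/∂x = -1
(∇×V)₃ = ∂V₂/∂x − ∂V₁/∂y = 4*z
∇×V = (-4*x + 15*y^2*z, -1, 4*z)
At (1, 3, 3): (401, -1, 12).

(401, -1, 12)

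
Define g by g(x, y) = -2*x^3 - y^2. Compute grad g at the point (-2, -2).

∂g/∂x = -6*x^2
∂g/∂y = -2*y
∇g = (-6*x^2, -2*y)
At (-2, -2): (-24, 4).

(-24, 4)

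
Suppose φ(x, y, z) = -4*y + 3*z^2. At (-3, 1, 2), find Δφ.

6

∂²φ/∂x² = 0
∂²φ/∂y² = 0
∂²φ/∂z² = 6
∇²φ = 6
At (-3, 1, 2): 6.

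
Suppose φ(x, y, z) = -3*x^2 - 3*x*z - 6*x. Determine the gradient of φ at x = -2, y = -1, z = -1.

∂φ/∂x = -6*x - 3*z - 6
∂φ/∂y = 0
∂φ/∂z = -3*x
∇φ = (-6*x - 3*z - 6, 0, -3*x)
At (-2, -1, -1): (9, 0, 6).

(9, 0, 6)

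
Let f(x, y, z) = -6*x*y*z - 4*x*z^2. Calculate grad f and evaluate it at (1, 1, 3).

(-54, -18, -30)

∂f/∂x = -6*y*z - 4*z^2
∂f/∂y = -6*x*z
∂f/∂z = -6*x*y - 8*x*z
∇f = (-6*y*z - 4*z^2, -6*x*z, -6*x*y - 8*x*z)
At (1, 1, 3): (-54, -18, -30).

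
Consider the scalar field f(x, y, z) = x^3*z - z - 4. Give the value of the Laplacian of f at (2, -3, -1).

-12

∂²f/∂x² = 6*x*z
∂²f/∂y² = 0
∂²f/∂z² = 0
∇²f = 6*x*z
At (2, -3, -1): -12.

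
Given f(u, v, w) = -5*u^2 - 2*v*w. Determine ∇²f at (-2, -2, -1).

-10

∂²f/∂u² = -10
∂²f/∂v² = 0
∂²f/∂w² = 0
∇²f = -10
At (-2, -2, -1): -10.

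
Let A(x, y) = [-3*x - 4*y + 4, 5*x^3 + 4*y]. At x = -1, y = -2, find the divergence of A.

1

∂A₁/∂x = -3
∂A₂/∂y = 4
∇·A = 1
At (-1, -2): 1.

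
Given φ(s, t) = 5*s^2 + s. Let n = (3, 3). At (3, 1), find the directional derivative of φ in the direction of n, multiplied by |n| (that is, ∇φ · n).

93

∂φ/∂s = 10*s + 1
∂φ/∂t = 0
∇φ at (3, 1) = (31, 0)
∇φ · n = (31)(3) + (0)(3) = 93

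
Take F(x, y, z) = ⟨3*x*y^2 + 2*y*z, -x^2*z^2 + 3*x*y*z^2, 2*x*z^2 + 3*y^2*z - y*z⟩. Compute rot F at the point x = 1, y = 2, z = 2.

(2, -4, 0)

(∇×F)₁ = ∂F₃/∂y − ∂F₂/∂z = 2*x^2*z - 6*x*y*z + 6*y*z - z
(∇×F)₂ = ∂F₁/∂z − ∂F₃/∂x = 2*y - 2*z^2
(∇×F)₃ = ∂F₂/∂x − ∂F₁/∂y = -6*x*y - 2*x*z^2 + 3*y*z^2 - 2*z
∇×F = (2*x^2*z - 6*x*y*z + 6*y*z - z, 2*y - 2*z^2, -6*x*y - 2*x*z^2 + 3*y*z^2 - 2*z)
At (1, 2, 2): (2, -4, 0).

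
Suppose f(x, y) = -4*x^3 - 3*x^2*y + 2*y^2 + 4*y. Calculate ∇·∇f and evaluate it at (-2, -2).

∂²f/∂x² = -6*(4*x + y)
∂²f/∂y² = 4
∇²f = -24*x - 6*y + 4
At (-2, -2): 64.

64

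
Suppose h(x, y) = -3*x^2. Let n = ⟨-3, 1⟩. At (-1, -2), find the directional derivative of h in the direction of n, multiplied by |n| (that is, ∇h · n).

-18

∂h/∂x = -6*x
∂h/∂y = 0
∇h at (-1, -2) = (6, 0)
∇h · n = (6)(-3) + (0)(1) = -18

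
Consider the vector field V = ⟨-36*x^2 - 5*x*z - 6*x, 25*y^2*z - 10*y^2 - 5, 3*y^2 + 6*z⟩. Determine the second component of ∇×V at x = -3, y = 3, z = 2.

15

(∇×V)_2 = ∂V₁/∂z − ∂V₃/∂x
= -5*x − (0)
= -5*x
At (-3, 3, 2): 15.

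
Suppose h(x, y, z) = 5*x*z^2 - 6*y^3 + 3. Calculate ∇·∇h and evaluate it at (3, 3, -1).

∂²h/∂x² = 0
∂²h/∂y² = -36*y
∂²h/∂z² = 10*x
∇²h = 10*x - 36*y
At (3, 3, -1): -78.

-78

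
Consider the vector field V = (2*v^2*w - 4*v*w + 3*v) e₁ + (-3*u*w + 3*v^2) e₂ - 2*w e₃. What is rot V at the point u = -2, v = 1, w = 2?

(∇×V)₁ = ∂V₃/∂v − ∂V₂/∂w = 3*u
(∇×V)₂ = ∂V₁/∂w − ∂V₃/∂u = 2*v^2 - 4*v
(∇×V)₃ = ∂V₂/∂u − ∂V₁/∂v = -4*v*w + w - 3
∇×V = (3*u, 2*v^2 - 4*v, -4*v*w + w - 3)
At (-2, 1, 2): (-6, -2, -9).

(-6, -2, -9)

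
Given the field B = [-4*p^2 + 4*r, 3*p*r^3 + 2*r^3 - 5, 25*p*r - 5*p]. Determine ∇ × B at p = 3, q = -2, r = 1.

(-33, -16, 3)

(∇×B)₁ = ∂B₃/∂q − ∂B₂/∂r = -9*p*r^2 - 6*r^2
(∇×B)₂ = ∂B₁/∂r − ∂B₃/∂p = -25*r + 9
(∇×B)₃ = ∂B₂/∂p − ∂B₁/∂q = 3*r^3
∇×B = (-9*p*r^2 - 6*r^2, -25*r + 9, 3*r^3)
At (3, -2, 1): (-33, -16, 3).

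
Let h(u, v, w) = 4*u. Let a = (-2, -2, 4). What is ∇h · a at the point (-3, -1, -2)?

∂h/∂u = 4
∂h/∂v = 0
∂h/∂w = 0
∇h at (-3, -1, -2) = (4, 0, 0)
∇h · a = (4)(-2) + (0)(-2) + (0)(4) = -8

-8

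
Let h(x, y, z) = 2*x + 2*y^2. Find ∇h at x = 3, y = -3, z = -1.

∂h/∂x = 2
∂h/∂y = 4*y
∂h/∂z = 0
∇h = (2, 4*y, 0)
At (3, -3, -1): (2, -12, 0).

(2, -12, 0)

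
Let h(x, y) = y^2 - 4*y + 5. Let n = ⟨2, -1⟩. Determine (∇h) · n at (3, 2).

∂h/∂x = 0
∂h/∂y = 2*y - 4
∇h at (3, 2) = (0, 0)
∇h · n = (0)(2) + (0)(-1) = 0

0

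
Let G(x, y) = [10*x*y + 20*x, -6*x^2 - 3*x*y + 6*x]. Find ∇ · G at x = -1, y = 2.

43

∂G₁/∂x = 10*y + 20
∂G₂/∂y = -3*x
∇·G = -3*x + 10*y + 20
At (-1, 2): 43.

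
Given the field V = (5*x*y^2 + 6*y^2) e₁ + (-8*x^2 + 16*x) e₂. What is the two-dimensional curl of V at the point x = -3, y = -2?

28

∂V₂/∂x = -16*x + 16
∂V₁/∂y = 10*x*y + 12*y
Scalar curl = -10*x*y - 16*x - 12*y + 16
At (-3, -2): 28.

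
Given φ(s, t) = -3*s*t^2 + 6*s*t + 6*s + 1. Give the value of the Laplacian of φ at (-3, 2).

∂²φ/∂s² = 0
∂²φ/∂t² = -6*s
∇²φ = -6*s
At (-3, 2): 18.

18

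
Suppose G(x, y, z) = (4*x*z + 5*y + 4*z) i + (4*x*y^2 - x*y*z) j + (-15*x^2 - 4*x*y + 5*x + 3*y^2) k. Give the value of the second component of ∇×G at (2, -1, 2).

(∇×G)_2 = ∂G₁/∂z − ∂G₃/∂x
= 4*x + 4 − (-30*x - 4*y + 5)
= 34*x + 4*y - 1
At (2, -1, 2): 63.

63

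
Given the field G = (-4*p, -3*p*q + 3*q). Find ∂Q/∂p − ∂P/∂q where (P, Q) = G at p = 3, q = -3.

∂G₂/∂p = -3*q
∂G₁/∂q = 0
Scalar curl = -3*q
At (3, -3): 9.

9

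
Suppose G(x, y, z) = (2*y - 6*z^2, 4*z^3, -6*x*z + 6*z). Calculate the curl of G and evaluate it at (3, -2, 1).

(∇×G)₁ = ∂G₃/∂y − ∂G₂/∂z = -12*z^2
(∇×G)₂ = ∂G₁/∂z − ∂G₃/∂x = -6*z
(∇×G)₃ = ∂G₂/∂x − ∂G₁/∂y = -2
∇×G = (-12*z^2, -6*z, -2)
At (3, -2, 1): (-12, -6, -2).

(-12, -6, -2)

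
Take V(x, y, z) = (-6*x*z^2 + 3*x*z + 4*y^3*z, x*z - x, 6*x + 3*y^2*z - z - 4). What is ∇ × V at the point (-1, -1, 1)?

(-5, -1, -12)

(∇×V)₁ = ∂V₃/∂y − ∂V₂/∂z = -x + 6*y*z
(∇×V)₂ = ∂V₁/∂z − ∂V₃/∂x = -12*x*z + 3*x + 4*y^3 - 6
(∇×V)₃ = ∂V₂/∂x − ∂V₁/∂y = -12*y^2*z + z - 1
∇×V = (-x + 6*y*z, -12*x*z + 3*x + 4*y^3 - 6, -12*y^2*z + z - 1)
At (-1, -1, 1): (-5, -1, -12).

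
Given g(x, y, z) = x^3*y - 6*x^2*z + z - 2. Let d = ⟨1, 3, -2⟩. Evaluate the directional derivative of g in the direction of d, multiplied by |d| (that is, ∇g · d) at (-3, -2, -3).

-137

∂g/∂x = 3*x^2*y - 12*x*z
∂g/∂y = x^3
∂g/∂z = -6*x^2 + 1
∇g at (-3, -2, -3) = (-162, -27, -53)
∇g · d = (-162)(1) + (-27)(3) + (-53)(-2) = -137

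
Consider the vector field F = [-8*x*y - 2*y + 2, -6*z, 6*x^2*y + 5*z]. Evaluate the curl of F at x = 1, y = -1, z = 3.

(∇×F)₁ = ∂F₃/∂y − ∂F₂/∂z = 6*x^2 + 6
(∇×F)₂ = ∂F₁/∂z − ∂F₃/∂x = -12*x*y
(∇×F)₃ = ∂F₂/∂x − ∂F₁/∂y = 8*x + 2
∇×F = (6*x^2 + 6, -12*x*y, 8*x + 2)
At (1, -1, 3): (12, 12, 10).

(12, 12, 10)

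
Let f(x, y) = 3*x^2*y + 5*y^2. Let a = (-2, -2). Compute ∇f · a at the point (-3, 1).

∂f/∂x = 6*x*y
∂f/∂y = 3*x^2 + 10*y
∇f at (-3, 1) = (-18, 37)
∇f · a = (-18)(-2) + (37)(-2) = -38

-38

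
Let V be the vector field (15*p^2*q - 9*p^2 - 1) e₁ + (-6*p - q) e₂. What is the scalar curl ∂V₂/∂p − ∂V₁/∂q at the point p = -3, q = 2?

-141

∂V₂/∂p = -6
∂V₁/∂q = 15*p^2
Scalar curl = -15*p^2 - 6
At (-3, 2): -141.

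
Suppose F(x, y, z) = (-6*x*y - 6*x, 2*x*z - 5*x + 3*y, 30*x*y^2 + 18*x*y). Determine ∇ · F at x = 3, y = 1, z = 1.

∂F₁/∂x = -6*y - 6
∂F₂/∂y = 3
∂F₃/∂z = 0
∇·F = -6*y - 3
At (3, 1, 1): -9.

-9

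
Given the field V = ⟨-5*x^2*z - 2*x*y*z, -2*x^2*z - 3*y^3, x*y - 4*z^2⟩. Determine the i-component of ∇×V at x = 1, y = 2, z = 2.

(∇×V)_1 = ∂V₃/∂y − ∂V₂/∂z
= x − (-2*x^2)
= 2*x^2 + x
At (1, 2, 2): 3.

3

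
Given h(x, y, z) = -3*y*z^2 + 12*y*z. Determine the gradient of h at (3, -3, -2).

(0, -36, -72)

∂h/∂x = 0
∂h/∂y = -3*z^2 + 12*z
∂h/∂z = -6*y*z + 12*y
∇h = (0, -3*z^2 + 12*z, -6*y*z + 12*y)
At (3, -3, -2): (0, -36, -72).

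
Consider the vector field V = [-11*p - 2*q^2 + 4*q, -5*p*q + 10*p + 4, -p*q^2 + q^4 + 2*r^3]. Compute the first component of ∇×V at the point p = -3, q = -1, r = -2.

-10

(∇×V)_1 = ∂V₃/∂q − ∂V₂/∂r
= -2*p*q + 4*q^3 − (0)
= -2*p*q + 4*q^3
At (-3, -1, -2): -10.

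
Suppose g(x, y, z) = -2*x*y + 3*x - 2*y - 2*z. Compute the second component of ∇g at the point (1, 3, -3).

-4

(∇g)_2 = ∂g/∂y = -2*x - 2
At (1, 3, -3): -4.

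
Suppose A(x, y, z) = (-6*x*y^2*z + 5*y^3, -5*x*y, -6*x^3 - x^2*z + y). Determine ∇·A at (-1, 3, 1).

-50

∂A₁/∂x = -6*y^2*z
∂A₂/∂y = -5*x
∂A₃/∂z = -x^2
∇·A = -x^2 - 5*x - 6*y^2*z
At (-1, 3, 1): -50.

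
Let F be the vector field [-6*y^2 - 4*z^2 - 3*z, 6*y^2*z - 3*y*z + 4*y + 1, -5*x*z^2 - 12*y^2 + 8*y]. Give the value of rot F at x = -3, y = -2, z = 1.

(26, -6, -24)

(∇×F)₁ = ∂F₃/∂y − ∂F₂/∂z = -6*y^2 - 21*y + 8
(∇×F)₂ = ∂F₁/∂z − ∂F₃/∂x = 5*z^2 - 8*z - 3
(∇×F)₃ = ∂F₂/∂x − ∂F₁/∂y = 12*y
∇×F = (-6*y^2 - 21*y + 8, 5*z^2 - 8*z - 3, 12*y)
At (-3, -2, 1): (26, -6, -24).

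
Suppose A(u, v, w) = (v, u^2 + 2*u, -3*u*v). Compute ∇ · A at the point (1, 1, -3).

∂A₁/∂u = 0
∂A₂/∂v = 0
∂A₃/∂w = 0
∇·A = 0
At (1, 1, -3): 0.

0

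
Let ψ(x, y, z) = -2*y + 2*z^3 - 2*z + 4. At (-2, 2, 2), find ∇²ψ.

∂²ψ/∂x² = 0
∂²ψ/∂y² = 0
∂²ψ/∂z² = 12*z
∇²ψ = 12*z
At (-2, 2, 2): 24.

24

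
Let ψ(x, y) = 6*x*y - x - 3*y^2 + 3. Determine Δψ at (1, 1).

∂²ψ/∂x² = 0
∂²ψ/∂y² = -6
∇²ψ = -6
At (1, 1): -6.

-6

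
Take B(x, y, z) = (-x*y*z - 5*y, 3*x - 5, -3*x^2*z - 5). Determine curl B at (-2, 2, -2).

(∇×B)₁ = ∂B₃/∂y − ∂B₂/∂z = 0
(∇×B)₂ = ∂B₁/∂z − ∂B₃/∂x = -x*y + 6*x*z
(∇×B)₃ = ∂B₂/∂x − ∂B₁/∂y = x*z + 8
∇×B = (0, -x*y + 6*x*z, x*z + 8)
At (-2, 2, -2): (0, 28, 12).

(0, 28, 12)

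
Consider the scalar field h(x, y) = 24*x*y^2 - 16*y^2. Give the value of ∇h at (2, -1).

∂h/∂x = 24*y^2
∂h/∂y = 48*x*y - 32*y
∇h = (24*y^2, 48*x*y - 32*y)
At (2, -1): (24, -64).

(24, -64)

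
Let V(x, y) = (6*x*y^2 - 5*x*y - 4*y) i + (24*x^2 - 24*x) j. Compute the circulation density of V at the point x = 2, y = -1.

110

∂V₂/∂x = 48*x - 24
∂V₁/∂y = 12*x*y - 5*x - 4
Scalar curl = -12*x*y + 53*x - 20
At (2, -1): 110.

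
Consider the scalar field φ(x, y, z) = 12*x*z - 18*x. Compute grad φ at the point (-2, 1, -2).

(-42, 0, -24)

∂φ/∂x = 12*z - 18
∂φ/∂y = 0
∂φ/∂z = 12*x
∇φ = (12*z - 18, 0, 12*x)
At (-2, 1, -2): (-42, 0, -24).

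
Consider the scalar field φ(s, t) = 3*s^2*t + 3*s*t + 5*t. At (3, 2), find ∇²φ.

12

∂²φ/∂s² = 6*t
∂²φ/∂t² = 0
∇²φ = 6*t
At (3, 2): 12.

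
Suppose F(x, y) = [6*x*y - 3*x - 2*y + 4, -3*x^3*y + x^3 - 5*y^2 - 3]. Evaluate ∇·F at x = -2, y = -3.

33

∂F₁/∂x = 6*y - 3
∂F₂/∂y = -3*x^3 - 10*y
∇·F = -3*x^3 - 4*y - 3
At (-2, -3): 33.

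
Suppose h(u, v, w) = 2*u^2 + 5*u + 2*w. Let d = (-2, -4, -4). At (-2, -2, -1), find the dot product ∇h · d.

∂h/∂u = 4*u + 5
∂h/∂v = 0
∂h/∂w = 2
∇h at (-2, -2, -1) = (-3, 0, 2)
∇h · d = (-3)(-2) + (0)(-4) + (2)(-4) = -2

-2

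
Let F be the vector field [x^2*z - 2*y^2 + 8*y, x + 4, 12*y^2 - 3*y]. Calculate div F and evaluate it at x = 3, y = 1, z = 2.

∂F₁/∂x = 2*x*z
∂F₂/∂y = 0
∂F₃/∂z = 0
∇·F = 2*x*z
At (3, 1, 2): 12.

12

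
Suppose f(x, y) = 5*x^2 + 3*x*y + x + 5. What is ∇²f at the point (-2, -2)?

10

∂²f/∂x² = 10
∂²f/∂y² = 0
∇²f = 10
At (-2, -2): 10.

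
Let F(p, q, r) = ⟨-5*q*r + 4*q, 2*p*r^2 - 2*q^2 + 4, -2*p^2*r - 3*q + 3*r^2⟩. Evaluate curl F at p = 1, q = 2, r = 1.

(-7, -6, 3)

(∇×F)₁ = ∂F₃/∂q − ∂F₂/∂r = -4*p*r - 3
(∇×F)₂ = ∂F₁/∂r − ∂F₃/∂p = 4*p*r - 5*q
(∇×F)₃ = ∂F₂/∂p − ∂F₁/∂q = 2*r^2 + 5*r - 4
∇×F = (-4*p*r - 3, 4*p*r - 5*q, 2*r^2 + 5*r - 4)
At (1, 2, 1): (-7, -6, 3).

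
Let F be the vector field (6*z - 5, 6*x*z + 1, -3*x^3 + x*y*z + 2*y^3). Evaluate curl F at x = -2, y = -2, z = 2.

(32, 46, 12)

(∇×F)₁ = ∂F₃/∂y − ∂F₂/∂z = x*z - 6*x + 6*y^2
(∇×F)₂ = ∂F₁/∂z − ∂F₃/∂x = 9*x^2 - y*z + 6
(∇×F)₃ = ∂F₂/∂x − ∂F₁/∂y = 6*z
∇×F = (x*z - 6*x + 6*y^2, 9*x^2 - y*z + 6, 6*z)
At (-2, -2, 2): (32, 46, 12).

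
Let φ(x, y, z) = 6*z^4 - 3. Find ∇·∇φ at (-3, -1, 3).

∂²φ/∂x² = 0
∂²φ/∂y² = 0
∂²φ/∂z² = 72*z^2
∇²φ = 72*z^2
At (-3, -1, 3): 648.

648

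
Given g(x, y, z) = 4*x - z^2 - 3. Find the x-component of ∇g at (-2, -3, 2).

4

(∇g)_1 = ∂g/∂x = 4
At (-2, -3, 2): 4.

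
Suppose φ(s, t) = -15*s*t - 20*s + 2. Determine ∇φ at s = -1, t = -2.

(10, 15)

∂φ/∂s = -15*t - 20
∂φ/∂t = -15*s
∇φ = (-15*t - 20, -15*s)
At (-1, -2): (10, 15).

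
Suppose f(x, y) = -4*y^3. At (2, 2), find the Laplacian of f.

∂²f/∂x² = 0
∂²f/∂y² = -24*y
∇²f = -24*y
At (2, 2): -48.

-48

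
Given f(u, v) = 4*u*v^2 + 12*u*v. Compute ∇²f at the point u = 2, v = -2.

∂²f/∂u² = 0
∂²f/∂v² = 8*u
∇²f = 8*u
At (2, -2): 16.

16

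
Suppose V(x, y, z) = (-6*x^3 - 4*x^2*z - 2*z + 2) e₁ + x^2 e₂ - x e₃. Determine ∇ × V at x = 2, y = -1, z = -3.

(∇×V)₁ = ∂V₃/∂y − ∂V₂/∂z = 0
(∇×V)₂ = ∂V₁/∂z − ∂V₃/∂x = -4*x^2 - 1
(∇×V)₃ = ∂V₂/∂x − ∂V₁/∂y = 2*x
∇×V = (0, -4*x^2 - 1, 2*x)
At (2, -1, -3): (0, -17, 4).

(0, -17, 4)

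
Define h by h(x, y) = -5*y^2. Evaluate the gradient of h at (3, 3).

∂h/∂x = 0
∂h/∂y = -10*y
∇h = (0, -10*y)
At (3, 3): (0, -30).

(0, -30)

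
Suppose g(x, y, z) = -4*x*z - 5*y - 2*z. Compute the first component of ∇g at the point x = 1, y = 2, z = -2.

8

(∇g)_1 = ∂g/∂x = -4*z
At (1, 2, -2): 8.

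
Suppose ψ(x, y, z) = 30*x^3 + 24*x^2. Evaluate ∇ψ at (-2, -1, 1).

(264, 0, 0)

∂ψ/∂x = 90*x^2 + 48*x
∂ψ/∂y = 0
∂ψ/∂z = 0
∇ψ = (90*x^2 + 48*x, 0, 0)
At (-2, -1, 1): (264, 0, 0).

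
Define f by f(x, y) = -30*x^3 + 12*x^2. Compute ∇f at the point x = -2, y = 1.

(-408, 0)

∂f/∂x = -90*x^2 + 24*x
∂f/∂y = 0
∇f = (-90*x^2 + 24*x, 0)
At (-2, 1): (-408, 0).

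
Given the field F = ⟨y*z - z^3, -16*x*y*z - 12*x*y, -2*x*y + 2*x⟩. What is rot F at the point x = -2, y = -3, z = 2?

(100, -23, 130)

(∇×F)₁ = ∂F₃/∂y − ∂F₂/∂z = 16*x*y - 2*x
(∇×F)₂ = ∂F₁/∂z − ∂F₃/∂x = 3*y - 3*z^2 - 2
(∇×F)₃ = ∂F₂/∂x − ∂F₁/∂y = -16*y*z - 12*y - z
∇×F = (16*x*y - 2*x, 3*y - 3*z^2 - 2, -16*y*z - 12*y - z)
At (-2, -3, 2): (100, -23, 130).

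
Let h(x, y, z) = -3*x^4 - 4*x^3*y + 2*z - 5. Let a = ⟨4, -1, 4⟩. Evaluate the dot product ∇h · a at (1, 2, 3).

∂h/∂x = -12*x^3 - 12*x^2*y
∂h/∂y = -4*x^3
∂h/∂z = 2
∇h at (1, 2, 3) = (-36, -4, 2)
∇h · a = (-36)(4) + (-4)(-1) + (2)(4) = -132

-132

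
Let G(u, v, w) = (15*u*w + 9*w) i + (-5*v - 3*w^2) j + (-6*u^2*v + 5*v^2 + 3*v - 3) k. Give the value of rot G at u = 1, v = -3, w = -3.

(∇×G)₁ = ∂G₃/∂v − ∂G₂/∂w = -6*u^2 + 10*v + 6*w + 3
(∇×G)₂ = ∂G₁/∂w − ∂G₃/∂u = 12*u*v + 15*u + 9
(∇×G)₃ = ∂G₂/∂u − ∂G₁/∂v = 0
∇×G = (-6*u^2 + 10*v + 6*w + 3, 12*u*v + 15*u + 9, 0)
At (1, -3, -3): (-51, -12, 0).

(-51, -12, 0)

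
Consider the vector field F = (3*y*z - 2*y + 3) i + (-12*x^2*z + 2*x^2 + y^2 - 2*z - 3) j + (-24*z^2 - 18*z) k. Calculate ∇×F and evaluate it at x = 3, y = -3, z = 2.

(110, -9, -136)

(∇×F)₁ = ∂F₃/∂y − ∂F₂/∂z = 12*x^2 + 2
(∇×F)₂ = ∂F₁/∂z − ∂F₃/∂x = 3*y
(∇×F)₃ = ∂F₂/∂x − ∂F₁/∂y = -24*x*z + 4*x - 3*z + 2
∇×F = (12*x^2 + 2, 3*y, -24*x*z + 4*x - 3*z + 2)
At (3, -3, 2): (110, -9, -136).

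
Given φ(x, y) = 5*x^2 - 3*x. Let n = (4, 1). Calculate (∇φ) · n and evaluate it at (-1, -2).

-52

∂φ/∂x = 10*x - 3
∂φ/∂y = 0
∇φ at (-1, -2) = (-13, 0)
∇φ · n = (-13)(4) + (0)(1) = -52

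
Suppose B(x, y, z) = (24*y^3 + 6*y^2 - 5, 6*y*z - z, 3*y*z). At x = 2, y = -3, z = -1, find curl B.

(∇×B)₁ = ∂B₃/∂y − ∂B₂/∂z = -6*y + 3*z + 1
(∇×B)₂ = ∂B₁/∂z − ∂B₃/∂x = 0
(∇×B)₃ = ∂B₂/∂x − ∂B₁/∂y = -72*y^2 - 12*y
∇×B = (-6*y + 3*z + 1, 0, -72*y^2 - 12*y)
At (2, -3, -1): (16, 0, -612).

(16, 0, -612)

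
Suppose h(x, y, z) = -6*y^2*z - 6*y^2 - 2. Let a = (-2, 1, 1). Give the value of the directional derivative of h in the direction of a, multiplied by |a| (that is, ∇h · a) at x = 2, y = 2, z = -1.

∂h/∂x = 0
∂h/∂y = -12*y*z - 12*y
∂h/∂z = -6*y^2
∇h at (2, 2, -1) = (0, 0, -24)
∇h · a = (0)(-2) + (0)(1) + (-24)(1) = -24

-24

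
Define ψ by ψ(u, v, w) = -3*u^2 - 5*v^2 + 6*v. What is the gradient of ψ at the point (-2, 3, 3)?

∂ψ/∂u = -6*u
∂ψ/∂v = -10*v + 6
∂ψ/∂w = 0
∇ψ = (-6*u, -10*v + 6, 0)
At (-2, 3, 3): (12, -24, 0).

(12, -24, 0)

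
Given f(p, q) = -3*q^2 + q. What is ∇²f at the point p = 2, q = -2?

∂²f/∂p² = 0
∂²f/∂q² = -6
∇²f = -6
At (2, -2): -6.

-6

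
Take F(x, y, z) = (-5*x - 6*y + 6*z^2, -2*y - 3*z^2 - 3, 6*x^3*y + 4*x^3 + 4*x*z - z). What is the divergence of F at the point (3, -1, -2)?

4

∂F₁/∂x = -5
∂F₂/∂y = -2
∂F₃/∂z = 4*x - 1
∇·F = 4*x - 8
At (3, -1, -2): 4.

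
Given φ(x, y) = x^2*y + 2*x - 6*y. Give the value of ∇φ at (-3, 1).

(-4, 3)

∂φ/∂x = 2*x*y + 2
∂φ/∂y = x^2 - 6
∇φ = (2*x*y + 2, x^2 - 6)
At (-3, 1): (-4, 3).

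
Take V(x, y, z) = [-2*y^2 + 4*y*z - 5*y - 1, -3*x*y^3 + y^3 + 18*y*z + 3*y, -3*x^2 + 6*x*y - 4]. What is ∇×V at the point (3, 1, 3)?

(∇×V)₁ = ∂V₃/∂y − ∂V₂/∂z = 6*x - 18*y
(∇×V)₂ = ∂V₁/∂z − ∂V₃/∂x = 6*x - 2*y
(∇×V)₃ = ∂V₂/∂x − ∂V₁/∂y = -3*y^3 + 4*y - 4*z + 5
∇×V = (6*x - 18*y, 6*x - 2*y, -3*y^3 + 4*y - 4*z + 5)
At (3, 1, 3): (0, 16, -6).

(0, 16, -6)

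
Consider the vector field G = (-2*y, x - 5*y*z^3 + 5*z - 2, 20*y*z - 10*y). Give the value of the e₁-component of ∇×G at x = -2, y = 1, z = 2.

(∇×G)_1 = ∂G₃/∂y − ∂G₂/∂z
= 20*z - 10 − (-15*y*z^2 + 5)
= 15*y*z^2 + 20*z - 15
At (-2, 1, 2): 85.

85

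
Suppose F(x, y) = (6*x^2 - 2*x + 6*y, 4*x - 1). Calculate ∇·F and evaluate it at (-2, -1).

-26

∂F₁/∂x = 12*x - 2
∂F₂/∂y = 0
∇·F = 12*x - 2
At (-2, -1): -26.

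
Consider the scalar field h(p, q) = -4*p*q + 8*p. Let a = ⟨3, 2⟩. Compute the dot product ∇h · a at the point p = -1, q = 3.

-4

∂h/∂p = -4*q + 8
∂h/∂q = -4*p
∇h at (-1, 3) = (-4, 4)
∇h · a = (-4)(3) + (4)(2) = -4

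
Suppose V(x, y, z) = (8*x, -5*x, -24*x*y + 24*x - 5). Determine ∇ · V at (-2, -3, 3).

8

∂V₁/∂x = 8
∂V₂/∂y = 0
∂V₃/∂z = 0
∇·V = 8
At (-2, -3, 3): 8.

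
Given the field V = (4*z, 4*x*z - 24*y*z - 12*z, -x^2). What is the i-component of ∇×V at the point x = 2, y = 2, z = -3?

(∇×V)_1 = ∂V₃/∂y − ∂V₂/∂z
= 0 − (4*x - 24*y - 12)
= -4*x + 24*y + 12
At (2, 2, -3): 52.

52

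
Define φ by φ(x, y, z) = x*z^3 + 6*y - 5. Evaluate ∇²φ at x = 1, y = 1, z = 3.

∂²φ/∂x² = 0
∂²φ/∂y² = 0
∂²φ/∂z² = 6*x*z
∇²φ = 6*x*z
At (1, 1, 3): 18.

18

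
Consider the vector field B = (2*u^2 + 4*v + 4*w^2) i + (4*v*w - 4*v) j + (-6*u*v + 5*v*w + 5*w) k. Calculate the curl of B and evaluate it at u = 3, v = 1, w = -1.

(-27, -2, -4)

(∇×B)₁ = ∂B₃/∂v − ∂B₂/∂w = -6*u - 4*v + 5*w
(∇×B)₂ = ∂B₁/∂w − ∂B₃/∂u = 6*v + 8*w
(∇×B)₃ = ∂B₂/∂u − ∂B₁/∂v = -4
∇×B = (-6*u - 4*v + 5*w, 6*v + 8*w, -4)
At (3, 1, -1): (-27, -2, -4).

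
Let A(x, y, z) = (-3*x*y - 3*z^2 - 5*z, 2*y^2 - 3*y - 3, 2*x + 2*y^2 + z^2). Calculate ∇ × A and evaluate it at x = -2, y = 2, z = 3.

(8, -25, -6)

(∇×A)₁ = ∂A₃/∂y − ∂A₂/∂z = 4*y
(∇×A)₂ = ∂A₁/∂z − ∂A₃/∂x = -6*z - 7
(∇×A)₃ = ∂A₂/∂x − ∂A₁/∂y = 3*x
∇×A = (4*y, -6*z - 7, 3*x)
At (-2, 2, 3): (8, -25, -6).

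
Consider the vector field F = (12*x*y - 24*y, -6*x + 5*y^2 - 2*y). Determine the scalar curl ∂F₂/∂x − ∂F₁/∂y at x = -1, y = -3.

∂F₂/∂x = -6
∂F₁/∂y = 12*x - 24
Scalar curl = -12*x + 18
At (-1, -3): 30.

30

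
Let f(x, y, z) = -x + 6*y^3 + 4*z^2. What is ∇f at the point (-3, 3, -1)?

∂f/∂x = -1
∂f/∂y = 18*y^2
∂f/∂z = 8*z
∇f = (-1, 18*y^2, 8*z)
At (-3, 3, -1): (-1, 162, -8).

(-1, 162, -8)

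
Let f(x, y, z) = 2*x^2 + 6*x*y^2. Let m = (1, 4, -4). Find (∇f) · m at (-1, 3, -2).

-94

∂f/∂x = 4*x + 6*y^2
∂f/∂y = 12*x*y
∂f/∂z = 0
∇f at (-1, 3, -2) = (50, -36, 0)
∇f · m = (50)(1) + (-36)(4) + (0)(-4) = -94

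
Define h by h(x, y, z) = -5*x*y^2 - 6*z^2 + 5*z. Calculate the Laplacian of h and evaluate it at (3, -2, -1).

∂²h/∂x² = 0
∂²h/∂y² = -10*x
∂²h/∂z² = -12
∇²h = -10*x - 12
At (3, -2, -1): -42.

-42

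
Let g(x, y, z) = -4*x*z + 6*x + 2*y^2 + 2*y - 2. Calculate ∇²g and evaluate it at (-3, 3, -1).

4

∂²g/∂x² = 0
∂²g/∂y² = 4
∂²g/∂z² = 0
∇²g = 4
At (-3, 3, -1): 4.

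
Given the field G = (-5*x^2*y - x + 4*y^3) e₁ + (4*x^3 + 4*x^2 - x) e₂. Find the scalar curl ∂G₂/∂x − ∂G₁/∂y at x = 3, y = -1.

∂G₂/∂x = 12*x^2 + 8*x - 1
∂G₁/∂y = -5*x^2 + 12*y^2
Scalar curl = 17*x^2 + 8*x - 12*y^2 - 1
At (3, -1): 164.

164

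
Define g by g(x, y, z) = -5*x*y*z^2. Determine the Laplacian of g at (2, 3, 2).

-60

∂²g/∂x² = 0
∂²g/∂y² = 0
∂²g/∂z² = -10*x*y
∇²g = -10*x*y
At (2, 3, 2): -60.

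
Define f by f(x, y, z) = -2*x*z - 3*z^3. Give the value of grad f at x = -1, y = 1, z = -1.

(2, 0, -7)

∂f/∂x = -2*z
∂f/∂y = 0
∂f/∂z = -2*x - 9*z^2
∇f = (-2*z, 0, -2*x - 9*z^2)
At (-1, 1, -1): (2, 0, -7).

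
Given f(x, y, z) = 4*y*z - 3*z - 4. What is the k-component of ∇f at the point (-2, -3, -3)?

-15

(∇f)_3 = ∂f/∂z = 4*y - 3
At (-2, -3, -3): -15.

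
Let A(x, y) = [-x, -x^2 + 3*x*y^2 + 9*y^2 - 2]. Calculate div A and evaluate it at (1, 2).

∂A₁/∂x = -1
∂A₂/∂y = 6*x*y + 18*y
∇·A = 6*x*y + 18*y - 1
At (1, 2): 47.

47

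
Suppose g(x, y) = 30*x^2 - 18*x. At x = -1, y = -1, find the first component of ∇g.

-78

(∇g)_1 = ∂g/∂x = 60*x - 18
At (-1, -1): -78.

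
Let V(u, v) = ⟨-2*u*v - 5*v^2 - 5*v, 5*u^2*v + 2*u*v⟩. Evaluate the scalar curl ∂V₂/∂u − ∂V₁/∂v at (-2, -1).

9

∂V₂/∂u = 10*u*v + 2*v
∂V₁/∂v = -2*u - 10*v - 5
Scalar curl = 10*u*v + 2*u + 12*v + 5
At (-2, -1): 9.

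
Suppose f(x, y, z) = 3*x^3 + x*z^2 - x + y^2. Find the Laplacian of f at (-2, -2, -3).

-38

∂²f/∂x² = 18*x
∂²f/∂y² = 2
∂²f/∂z² = 2*x
∇²f = 20*x + 2
At (-2, -2, -3): -38.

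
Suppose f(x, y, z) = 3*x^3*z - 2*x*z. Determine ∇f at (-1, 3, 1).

∂f/∂x = 9*x^2*z - 2*z
∂f/∂y = 0
∂f/∂z = 3*x^3 - 2*x
∇f = (9*x^2*z - 2*z, 0, 3*x^3 - 2*x)
At (-1, 3, 1): (7, 0, -1).

(7, 0, -1)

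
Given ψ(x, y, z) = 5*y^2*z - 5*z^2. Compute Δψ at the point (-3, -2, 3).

∂²ψ/∂x² = 0
∂²ψ/∂y² = 10*z
∂²ψ/∂z² = -10
∇²ψ = 10*z - 10
At (-3, -2, 3): 20.

20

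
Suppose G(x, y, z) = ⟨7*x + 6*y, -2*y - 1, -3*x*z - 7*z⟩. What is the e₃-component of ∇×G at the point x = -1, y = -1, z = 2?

-6

(∇×G)_3 = ∂G₂/∂x − ∂G₁/∂y
= 0 − (6)
= -6
At (-1, -1, 2): -6.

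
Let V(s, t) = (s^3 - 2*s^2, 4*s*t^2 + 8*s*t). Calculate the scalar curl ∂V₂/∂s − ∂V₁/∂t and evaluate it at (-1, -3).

12

∂V₂/∂s = 4*t^2 + 8*t
∂V₁/∂t = 0
Scalar curl = 4*t^2 + 8*t
At (-1, -3): 12.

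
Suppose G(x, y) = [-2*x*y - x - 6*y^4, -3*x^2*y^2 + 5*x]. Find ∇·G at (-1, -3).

∂G₁/∂x = -2*y - 1
∂G₂/∂y = -6*x^2*y
∇·G = -6*x^2*y - 2*y - 1
At (-1, -3): 23.

23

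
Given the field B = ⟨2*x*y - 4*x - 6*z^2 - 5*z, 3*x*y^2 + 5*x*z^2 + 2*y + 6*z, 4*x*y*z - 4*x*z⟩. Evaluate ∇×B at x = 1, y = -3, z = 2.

(-18, 3, 45)

(∇×B)₁ = ∂B₃/∂y − ∂B₂/∂z = -6*x*z - 6
(∇×B)₂ = ∂B₁/∂z − ∂B₃/∂x = -4*y*z - 8*z - 5
(∇×B)₃ = ∂B₂/∂x − ∂B₁/∂y = -2*x + 3*y^2 + 5*z^2
∇×B = (-6*x*z - 6, -4*y*z - 8*z - 5, -2*x + 3*y^2 + 5*z^2)
At (1, -3, 2): (-18, 3, 45).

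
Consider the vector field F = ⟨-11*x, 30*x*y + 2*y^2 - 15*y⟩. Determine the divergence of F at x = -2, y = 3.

∂F₁/∂x = -11
∂F₂/∂y = 30*x + 4*y - 15
∇·F = 30*x + 4*y - 26
At (-2, 3): -74.

-74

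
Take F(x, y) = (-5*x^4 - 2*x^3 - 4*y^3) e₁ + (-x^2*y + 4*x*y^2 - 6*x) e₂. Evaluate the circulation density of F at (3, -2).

70

∂F₂/∂x = -2*x*y + 4*y^2 - 6
∂F₁/∂y = -12*y^2
Scalar curl = -2*x*y + 16*y^2 - 6
At (3, -2): 70.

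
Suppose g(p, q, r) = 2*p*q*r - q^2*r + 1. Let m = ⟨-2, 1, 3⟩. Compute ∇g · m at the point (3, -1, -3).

∂g/∂p = 2*q*r
∂g/∂q = 2*p*r - 2*q*r
∂g/∂r = 2*p*q - q^2
∇g at (3, -1, -3) = (6, -24, -7)
∇g · m = (6)(-2) + (-24)(1) + (-7)(3) = -57

-57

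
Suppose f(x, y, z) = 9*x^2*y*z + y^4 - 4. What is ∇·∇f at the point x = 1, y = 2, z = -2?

-24

∂²f/∂x² = 18*y*z
∂²f/∂y² = 12*y^2
∂²f/∂z² = 0
∇²f = 12*y^2 + 18*y*z
At (1, 2, -2): -24.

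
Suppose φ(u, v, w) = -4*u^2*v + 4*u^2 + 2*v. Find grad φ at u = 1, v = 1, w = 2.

∂φ/∂u = -8*u*v + 8*u
∂φ/∂v = -4*u^2 + 2
∂φ/∂w = 0
∇φ = (-8*u*v + 8*u, -4*u^2 + 2, 0)
At (1, 1, 2): (0, -2, 0).

(0, -2, 0)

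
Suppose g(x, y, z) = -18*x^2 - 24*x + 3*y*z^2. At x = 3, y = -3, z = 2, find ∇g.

∂g/∂x = -36*x - 24
∂g/∂y = 3*z^2
∂g/∂z = 6*y*z
∇g = (-36*x - 24, 3*z^2, 6*y*z)
At (3, -3, 2): (-132, 12, -36).

(-132, 12, -36)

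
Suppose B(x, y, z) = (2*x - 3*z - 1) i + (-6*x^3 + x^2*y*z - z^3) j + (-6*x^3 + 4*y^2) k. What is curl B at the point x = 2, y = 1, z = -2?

(∇×B)₁ = ∂B₃/∂y − ∂B₂/∂z = -x^2*y + 8*y + 3*z^2
(∇×B)₂ = ∂B₁/∂z − ∂B₃/∂x = 18*x^2 - 3
(∇×B)₃ = ∂B₂/∂x − ∂B₁/∂y = -18*x^2 + 2*x*y*z
∇×B = (-x^2*y + 8*y + 3*z^2, 18*x^2 - 3, -18*x^2 + 2*x*y*z)
At (2, 1, -2): (16, 69, -80).

(16, 69, -80)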